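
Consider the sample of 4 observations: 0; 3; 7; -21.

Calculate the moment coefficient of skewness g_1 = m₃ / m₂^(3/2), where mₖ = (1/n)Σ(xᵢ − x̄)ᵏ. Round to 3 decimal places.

x̄ = (0 + 3 + 7 - 21) / 4 = -2.7500
deviations (xᵢ − x̄): 2.7500, 5.7500, 9.7500, -18.2500
Σ(xᵢ − x̄)² = 468.7500 ⇒ m₂ = 468.7500/4 = 117.18750
Σ(xᵢ − x̄)³ = -4940.6250 ⇒ m₃ = -4940.6250/4 = -1235.15625
m₂^(3/2) = 117.18750^(1.5) = 1268.59190
g_1 = m₃ / m₂^(3/2) = -1235.15625 / 1268.59190 ≈ -0.974

-0.974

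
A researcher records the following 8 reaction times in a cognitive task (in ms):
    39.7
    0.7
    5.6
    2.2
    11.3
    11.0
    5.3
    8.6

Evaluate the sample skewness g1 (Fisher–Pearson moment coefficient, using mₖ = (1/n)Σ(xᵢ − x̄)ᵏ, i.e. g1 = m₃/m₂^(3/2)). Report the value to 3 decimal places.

x̄ = (39.7 + 0.7 + 5.6 + 2.2 + 11.3 + 11.0 + 5.3 + 8.6) / 8 = 10.5500
deviations (xᵢ − x̄): 29.1500, -9.8500, -4.9500, -8.3500, 0.7500, 0.4500, -5.2500, -1.9500
Σ(xᵢ − x̄)² = 1073.1000 ⇒ m₂ = 1073.1000/8 = 134.13750
Σ(xᵢ − x̄)³ = 22958.6640 ⇒ m₃ = 22958.6640/8 = 2869.83300
m₂^(3/2) = 134.13750^(1.5) = 1553.55027
g1 = m₃ / m₂^(3/2) = 2869.83300 / 1553.55027 ≈ 1.847

1.847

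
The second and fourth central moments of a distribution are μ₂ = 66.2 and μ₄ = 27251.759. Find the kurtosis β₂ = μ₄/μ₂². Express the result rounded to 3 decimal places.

μ₂² = 66.2² = 4382.44000
μ₄/μ₂² = 27251.759 / 4382.44000 = 6.21840
β₂ ≈ 6.218

6.218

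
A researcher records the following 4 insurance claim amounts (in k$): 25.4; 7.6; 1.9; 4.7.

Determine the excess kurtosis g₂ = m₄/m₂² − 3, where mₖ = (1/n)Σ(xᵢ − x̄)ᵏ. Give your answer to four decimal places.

-0.7905

x̄ = 9.9000
Σ(xᵢ − x̄)² = 336.5800 ⇒ m₂ = 84.14500
Σ(xᵢ − x̄)⁴ = 62575.2082 ⇒ m₄ = 15643.80205
m₂² = 7080.38102
g₂ = m₄/m₂² − 3 = 2.20946 − 3 ≈ -0.7905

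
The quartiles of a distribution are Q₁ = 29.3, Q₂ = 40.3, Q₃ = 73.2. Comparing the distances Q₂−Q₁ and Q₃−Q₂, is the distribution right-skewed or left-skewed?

right-skewed

Q₂ − Q₁ = 11.0;  Q₃ − Q₂ = 32.9
Q₃ − Q₂ > Q₂ − Q₁ ⇒ the upper half is more spread out ⇒ right-skewed.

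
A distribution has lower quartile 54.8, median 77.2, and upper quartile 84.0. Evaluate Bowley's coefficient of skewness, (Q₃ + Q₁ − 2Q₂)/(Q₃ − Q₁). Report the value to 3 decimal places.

-0.534

numerator: Q₃ + Q₁ − 2Q₂ = 84.0 + 54.8 − 2×77.2 = -15.6000
denominator: Q₃ − Q₁ = 84.0 − 54.8 = 29.2000
Bowley skewness = -15.6000 / 29.2000 ≈ -0.534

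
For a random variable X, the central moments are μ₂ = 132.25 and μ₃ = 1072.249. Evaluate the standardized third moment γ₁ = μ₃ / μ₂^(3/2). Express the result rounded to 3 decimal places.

σ = √μ₂ = √132.25 = 11.50000
σ³ = μ₂^(3/2) = 1520.87500
γ₁ = μ₃/σ³ = 1072.249 / 1520.87500 ≈ 0.705

0.705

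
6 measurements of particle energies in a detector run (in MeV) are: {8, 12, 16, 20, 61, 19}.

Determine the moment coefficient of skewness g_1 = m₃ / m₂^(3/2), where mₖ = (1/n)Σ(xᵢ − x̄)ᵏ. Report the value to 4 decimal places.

1.5713

x̄ = (8 + 12 + 16 + 20 + 61 + 19) / 6 = 22.6667
deviations (xᵢ − x̄): -14.6667, -10.6667, -6.6667, -2.6667, 38.3333, -3.6667
Σ(xᵢ − x̄)² = 1863.3333 ⇒ m₂ = 1863.3333/6 = 310.55556
Σ(xᵢ − x̄)³ = 51595.5556 ⇒ m₃ = 51595.5556/6 = 8599.25926
m₂^(3/2) = 310.55556^(1.5) = 5472.79215
g_1 = m₃ / m₂^(3/2) = 8599.25926 / 5472.79215 ≈ 1.5713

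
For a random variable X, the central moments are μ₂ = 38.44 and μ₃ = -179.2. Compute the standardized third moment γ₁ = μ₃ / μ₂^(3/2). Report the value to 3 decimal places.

σ = √μ₂ = √38.44 = 6.20000
σ³ = μ₂^(3/2) = 238.32800
γ₁ = μ₃/σ³ = -179.2 / 238.32800 ≈ -0.752

-0.752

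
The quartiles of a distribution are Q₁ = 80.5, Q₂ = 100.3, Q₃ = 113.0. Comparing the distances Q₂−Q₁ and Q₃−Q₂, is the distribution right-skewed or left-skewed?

left-skewed

Q₂ − Q₁ = 19.8;  Q₃ − Q₂ = 12.7
Q₂ − Q₁ > Q₃ − Q₂ ⇒ the lower half is more spread out ⇒ left-skewed.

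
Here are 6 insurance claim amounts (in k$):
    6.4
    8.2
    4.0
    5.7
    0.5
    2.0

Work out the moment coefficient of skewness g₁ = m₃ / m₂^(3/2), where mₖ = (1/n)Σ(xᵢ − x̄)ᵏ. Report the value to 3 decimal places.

-0.152

x̄ = (6.4 + 8.2 + 4.0 + 5.7 + 0.5 + 2.0) / 6 = 4.4667
deviations (xᵢ − x̄): 1.9333, 3.7333, -0.4667, 1.2333, -3.9667, -2.4667
Σ(xᵢ − x̄)² = 41.2333 ⇒ m₂ = 41.2333/6 = 6.87222
Σ(xᵢ − x̄)³ = -16.3864 ⇒ m₃ = -16.3864/6 = -2.73107
m₂^(3/2) = 6.87222^(1.5) = 18.01548
g₁ = m₃ / m₂^(3/2) = -2.73107 / 18.01548 ≈ -0.152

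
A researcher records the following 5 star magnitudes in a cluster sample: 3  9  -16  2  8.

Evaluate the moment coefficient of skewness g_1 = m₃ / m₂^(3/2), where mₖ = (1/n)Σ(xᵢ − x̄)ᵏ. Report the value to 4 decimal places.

-1.1700

x̄ = (3 + 9 - 16 + 2 + 8) / 5 = 1.2000
deviations (xᵢ − x̄): 1.8000, 7.8000, -17.2000, 0.8000, 6.8000
Σ(xᵢ − x̄)² = 406.8000 ⇒ m₂ = 406.8000/5 = 81.36000
Σ(xᵢ − x̄)³ = -4293.1200 ⇒ m₃ = -4293.1200/5 = -858.62400
m₂^(3/2) = 81.36000^(1.5) = 733.86540
g_1 = m₃ / m₂^(3/2) = -858.62400 / 733.86540 ≈ -1.1700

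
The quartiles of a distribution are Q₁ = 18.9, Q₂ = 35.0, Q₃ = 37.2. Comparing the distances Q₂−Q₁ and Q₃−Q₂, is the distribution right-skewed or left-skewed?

Q₂ − Q₁ = 16.1;  Q₃ − Q₂ = 2.2
Q₂ − Q₁ > Q₃ − Q₂ ⇒ the lower half is more spread out ⇒ left-skewed.

left-skewed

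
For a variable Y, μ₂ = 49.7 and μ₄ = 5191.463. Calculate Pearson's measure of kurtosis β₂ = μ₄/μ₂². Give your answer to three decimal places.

2.102

μ₂² = 49.7² = 2470.09000
μ₄/μ₂² = 5191.463 / 2470.09000 = 2.10173
β₂ ≈ 2.102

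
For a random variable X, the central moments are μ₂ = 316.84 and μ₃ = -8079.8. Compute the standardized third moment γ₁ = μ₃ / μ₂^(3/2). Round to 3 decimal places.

-1.433

σ = √μ₂ = √316.84 = 17.80000
σ³ = μ₂^(3/2) = 5639.75200
γ₁ = μ₃/σ³ = -8079.8 / 5639.75200 ≈ -1.433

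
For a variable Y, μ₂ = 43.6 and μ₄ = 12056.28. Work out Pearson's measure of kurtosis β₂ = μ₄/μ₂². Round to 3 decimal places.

6.342

μ₂² = 43.6² = 1900.96000
μ₄/μ₂² = 12056.28 / 1900.96000 = 6.34221
β₂ ≈ 6.342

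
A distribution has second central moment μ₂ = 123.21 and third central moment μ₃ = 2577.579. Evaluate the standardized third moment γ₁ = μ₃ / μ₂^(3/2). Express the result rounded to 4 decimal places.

1.8847

σ = √μ₂ = √123.21 = 11.10000
σ³ = μ₂^(3/2) = 1367.63100
γ₁ = μ₃/σ³ = 2577.579 / 1367.63100 ≈ 1.8847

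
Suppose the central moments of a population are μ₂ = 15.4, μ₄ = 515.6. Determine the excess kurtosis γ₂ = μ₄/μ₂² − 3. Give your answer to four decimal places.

μ₂² = 15.4² = 237.16000
μ₄/μ₂² = 515.6 / 237.16000 = 2.17406
γ₂ = 2.17406 − 3 ≈ -0.8259

-0.8259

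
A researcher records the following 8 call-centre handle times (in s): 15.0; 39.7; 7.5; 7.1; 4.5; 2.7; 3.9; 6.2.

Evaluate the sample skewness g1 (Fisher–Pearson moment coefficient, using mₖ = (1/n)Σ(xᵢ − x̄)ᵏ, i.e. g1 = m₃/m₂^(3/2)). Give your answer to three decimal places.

x̄ = (15.0 + 39.7 + 7.5 + 7.1 + 4.5 + 2.7 + 3.9 + 6.2) / 8 = 10.8250
deviations (xᵢ − x̄): 4.1750, 28.8750, -3.3250, -3.7250, -6.3250, -8.1250, -6.9250, -4.6250
Σ(xᵢ − x̄)² = 1051.4950 ⇒ m₂ = 1051.4950/8 = 131.43688
Σ(xᵢ − x̄)³ = 22838.8717 ⇒ m₃ = 22838.8717/8 = 2854.85897
m₂^(3/2) = 131.43688^(1.5) = 1506.87018
g1 = m₃ / m₂^(3/2) = 2854.85897 / 1506.87018 ≈ 1.895

1.895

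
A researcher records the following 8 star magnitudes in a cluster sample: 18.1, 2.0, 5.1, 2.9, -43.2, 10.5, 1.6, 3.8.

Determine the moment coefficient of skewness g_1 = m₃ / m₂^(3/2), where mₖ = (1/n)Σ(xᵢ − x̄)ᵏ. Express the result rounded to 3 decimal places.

x̄ = (18.1 + 2.0 + 5.1 + 2.9 - 43.2 + 10.5 + 1.6 + 3.8) / 8 = 0.1000
deviations (xᵢ − x̄): 18.0000, 1.9000, 5.0000, 2.8000, -43.3000, 10.4000, 1.5000, 3.7000
Σ(xᵢ − x̄)² = 2359.4400 ⇒ m₂ = 2359.4400/8 = 294.93000
Σ(xᵢ − x̄)³ = -74018.0340 ⇒ m₃ = -74018.0340/8 = -9252.25425
m₂^(3/2) = 294.93000^(1.5) = 5064.98806
g_1 = m₃ / m₂^(3/2) = -9252.25425 / 5064.98806 ≈ -1.827

-1.827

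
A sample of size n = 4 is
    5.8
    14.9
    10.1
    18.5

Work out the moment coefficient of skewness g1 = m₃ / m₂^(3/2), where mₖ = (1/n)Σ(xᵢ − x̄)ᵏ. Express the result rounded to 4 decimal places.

x̄ = (5.8 + 14.9 + 10.1 + 18.5) / 4 = 12.3250
deviations (xᵢ − x̄): -6.5250, 2.5750, -2.2250, 6.1750
Σ(xᵢ − x̄)² = 92.2875 ⇒ m₂ = 92.2875/4 = 23.07188
Σ(xᵢ − x̄)³ = -36.2906 ⇒ m₃ = -36.2906/4 = -9.07266
m₂^(3/2) = 23.07188^(1.5) = 110.82158
g1 = m₃ / m₂^(3/2) = -9.07266 / 110.82158 ≈ -0.0819

-0.0819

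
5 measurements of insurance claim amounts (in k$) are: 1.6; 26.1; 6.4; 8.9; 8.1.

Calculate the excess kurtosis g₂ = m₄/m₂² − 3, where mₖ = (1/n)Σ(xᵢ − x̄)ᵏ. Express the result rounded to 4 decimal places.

-0.1254

x̄ = 10.2200
Σ(xᵢ − x̄)² = 347.3080 ⇒ m₂ = 69.46160
Σ(xᵢ − x̄)⁴ = 69349.2456 ⇒ m₄ = 13869.84912
m₂² = 4824.91387
g₂ = m₄/m₂² − 3 = 2.87463 − 3 ≈ -0.1254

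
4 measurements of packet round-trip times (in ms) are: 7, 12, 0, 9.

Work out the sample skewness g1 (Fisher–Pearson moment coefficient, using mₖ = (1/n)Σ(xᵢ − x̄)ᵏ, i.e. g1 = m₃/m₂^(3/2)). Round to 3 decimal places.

x̄ = (7 + 12 + 0 + 9) / 4 = 7.0000
deviations (xᵢ − x̄): 0.0000, 5.0000, -7.0000, 2.0000
Σ(xᵢ − x̄)² = 78.0000 ⇒ m₂ = 78.0000/4 = 19.50000
Σ(xᵢ − x̄)³ = -210.0000 ⇒ m₃ = -210.0000/4 = -52.50000
m₂^(3/2) = 19.50000^(1.5) = 86.10967
g1 = m₃ / m₂^(3/2) = -52.50000 / 86.10967 ≈ -0.610

-0.610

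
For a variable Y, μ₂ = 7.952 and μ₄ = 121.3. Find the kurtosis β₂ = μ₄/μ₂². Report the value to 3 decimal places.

1.918

μ₂² = 7.952² = 63.23430
μ₄/μ₂² = 121.3 / 63.23430 = 1.91826
β₂ ≈ 1.918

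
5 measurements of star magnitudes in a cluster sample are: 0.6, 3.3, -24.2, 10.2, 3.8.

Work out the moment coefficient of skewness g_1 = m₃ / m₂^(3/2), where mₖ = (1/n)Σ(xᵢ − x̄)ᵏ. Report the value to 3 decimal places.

-1.228

x̄ = (0.6 + 3.3 - 24.2 + 10.2 + 3.8) / 5 = -1.2600
deviations (xᵢ − x̄): 1.8600, 4.5600, -22.9400, 11.4600, 5.0600
Σ(xᵢ − x̄)² = 707.4320 ⇒ m₂ = 707.4320/5 = 141.48640
Σ(xᵢ − x̄)³ = -10336.1602 ⇒ m₃ = -10336.1602/5 = -2067.23203
m₂^(3/2) = 141.48640^(1.5) = 1682.95322
g_1 = m₃ / m₂^(3/2) = -2067.23203 / 1682.95322 ≈ -1.228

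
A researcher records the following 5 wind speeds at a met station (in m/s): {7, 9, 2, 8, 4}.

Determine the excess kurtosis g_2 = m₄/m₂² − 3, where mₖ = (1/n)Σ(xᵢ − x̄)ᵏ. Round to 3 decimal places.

-1.400

x̄ = 6.0000
Σ(xᵢ − x̄)² = 34.0000 ⇒ m₂ = 6.80000
Σ(xᵢ − x̄)⁴ = 370.0000 ⇒ m₄ = 74.00000
m₂² = 46.24000
g_2 = m₄/m₂² − 3 = 1.60035 − 3 ≈ -1.400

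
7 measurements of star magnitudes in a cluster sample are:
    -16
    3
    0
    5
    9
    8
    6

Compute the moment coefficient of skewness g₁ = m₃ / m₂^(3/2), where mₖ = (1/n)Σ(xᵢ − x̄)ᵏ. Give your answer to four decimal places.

-1.5474

x̄ = (-16 + 3 + 0 + 5 + 9 + 8 + 6) / 7 = 2.1429
deviations (xᵢ − x̄): -18.1429, 0.8571, -2.1429, 2.8571, 6.8571, 5.8571, 3.8571
Σ(xᵢ − x̄)² = 438.8571 ⇒ m₂ = 438.8571/7 = 62.69388
Σ(xᵢ − x̄)³ = -5377.1020 ⇒ m₃ = -5377.1020/7 = -768.15743
m₂^(3/2) = 62.69388^(1.5) = 496.40677
g₁ = m₃ / m₂^(3/2) = -768.15743 / 496.40677 ≈ -1.5474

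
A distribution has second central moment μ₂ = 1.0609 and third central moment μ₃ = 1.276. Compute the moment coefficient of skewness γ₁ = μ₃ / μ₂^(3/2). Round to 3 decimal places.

1.168

σ = √μ₂ = √1.0609 = 1.03000
σ³ = μ₂^(3/2) = 1.09273
γ₁ = μ₃/σ³ = 1.276 / 1.09273 ≈ 1.168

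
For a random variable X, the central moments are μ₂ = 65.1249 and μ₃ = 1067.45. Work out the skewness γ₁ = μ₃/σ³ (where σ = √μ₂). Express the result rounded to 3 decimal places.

2.031

σ = √μ₂ = √65.1249 = 8.07000
σ³ = μ₂^(3/2) = 525.55794
γ₁ = μ₃/σ³ = 1067.45 / 525.55794 ≈ 2.031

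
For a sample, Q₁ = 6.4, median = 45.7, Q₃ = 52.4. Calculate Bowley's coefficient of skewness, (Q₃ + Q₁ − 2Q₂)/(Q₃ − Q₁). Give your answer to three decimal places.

-0.709

numerator: Q₃ + Q₁ − 2Q₂ = 52.4 + 6.4 − 2×45.7 = -32.6000
denominator: Q₃ − Q₁ = 52.4 − 6.4 = 46.0000
Bowley skewness = -32.6000 / 46.0000 ≈ -0.709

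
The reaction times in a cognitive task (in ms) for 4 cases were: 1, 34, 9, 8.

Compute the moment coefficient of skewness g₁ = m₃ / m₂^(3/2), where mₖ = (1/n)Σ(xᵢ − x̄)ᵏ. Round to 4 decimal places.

x̄ = (1 + 34 + 9 + 8) / 4 = 13.0000
deviations (xᵢ − x̄): -12.0000, 21.0000, -4.0000, -5.0000
Σ(xᵢ − x̄)² = 626.0000 ⇒ m₂ = 626.0000/4 = 156.50000
Σ(xᵢ − x̄)³ = 7344.0000 ⇒ m₃ = 7344.0000/4 = 1836.00000
m₂^(3/2) = 156.50000^(1.5) = 1957.81437
g₁ = m₃ / m₂^(3/2) = 1836.00000 / 1957.81437 ≈ 0.9378

0.9378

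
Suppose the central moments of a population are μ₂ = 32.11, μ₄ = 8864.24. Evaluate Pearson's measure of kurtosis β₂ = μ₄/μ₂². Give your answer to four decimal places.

μ₂² = 32.11² = 1031.05210
μ₄/μ₂² = 8864.24 / 1031.05210 = 8.59728
β₂ ≈ 8.5973

8.5973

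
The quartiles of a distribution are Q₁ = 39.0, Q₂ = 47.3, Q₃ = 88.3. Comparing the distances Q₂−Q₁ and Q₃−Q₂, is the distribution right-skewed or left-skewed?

right-skewed

Q₂ − Q₁ = 8.3;  Q₃ − Q₂ = 41.0
Q₃ − Q₂ > Q₂ − Q₁ ⇒ the upper half is more spread out ⇒ right-skewed.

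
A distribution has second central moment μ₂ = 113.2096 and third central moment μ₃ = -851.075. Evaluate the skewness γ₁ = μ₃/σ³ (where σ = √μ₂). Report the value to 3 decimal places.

σ = √μ₂ = √113.2096 = 10.64000
σ³ = μ₂^(3/2) = 1204.55014
γ₁ = μ₃/σ³ = -851.075 / 1204.55014 ≈ -0.707

-0.707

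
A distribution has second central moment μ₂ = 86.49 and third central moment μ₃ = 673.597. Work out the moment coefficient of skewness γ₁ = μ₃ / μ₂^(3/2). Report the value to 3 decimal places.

σ = √μ₂ = √86.49 = 9.30000
σ³ = μ₂^(3/2) = 804.35700
γ₁ = μ₃/σ³ = 673.597 / 804.35700 ≈ 0.837

0.837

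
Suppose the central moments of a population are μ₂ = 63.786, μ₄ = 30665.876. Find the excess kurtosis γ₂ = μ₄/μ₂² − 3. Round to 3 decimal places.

4.537

μ₂² = 63.786² = 4068.65380
μ₄/μ₂² = 30665.876 / 4068.65380 = 7.53711
γ₂ = 7.53711 − 3 ≈ 4.537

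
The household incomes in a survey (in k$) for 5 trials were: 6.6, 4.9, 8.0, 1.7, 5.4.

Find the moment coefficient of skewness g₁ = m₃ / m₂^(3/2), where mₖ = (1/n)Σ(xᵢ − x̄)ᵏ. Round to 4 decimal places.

-0.5628

x̄ = (6.6 + 4.9 + 8.0 + 1.7 + 5.4) / 5 = 5.3200
deviations (xᵢ − x̄): 1.2800, -0.4200, 2.6800, -3.6200, 0.0800
Σ(xᵢ − x̄)² = 22.1080 ⇒ m₂ = 22.1080/5 = 4.42160
Σ(xᵢ − x̄)³ = -26.1655 ⇒ m₃ = -26.1655/5 = -5.23310
m₂^(3/2) = 4.42160^(1.5) = 9.29756
g₁ = m₃ / m₂^(3/2) = -5.23310 / 9.29756 ≈ -0.5628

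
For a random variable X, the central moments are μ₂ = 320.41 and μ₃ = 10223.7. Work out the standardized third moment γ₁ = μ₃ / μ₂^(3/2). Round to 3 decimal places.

σ = √μ₂ = √320.41 = 17.90000
σ³ = μ₂^(3/2) = 5735.33900
γ₁ = μ₃/σ³ = 10223.7 / 5735.33900 ≈ 1.783

1.783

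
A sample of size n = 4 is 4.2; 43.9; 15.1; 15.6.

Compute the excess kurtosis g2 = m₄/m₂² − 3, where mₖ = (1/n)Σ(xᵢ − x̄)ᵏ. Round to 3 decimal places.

x̄ = 19.7000
Σ(xᵢ − x̄)² = 863.8600 ⇒ m₂ = 215.96500
Σ(xᵢ − x̄)⁴ = 401424.5938 ⇒ m₄ = 100356.14845
m₂² = 46640.88123
g2 = m₄/m₂² − 3 = 2.15168 − 3 ≈ -0.848

-0.848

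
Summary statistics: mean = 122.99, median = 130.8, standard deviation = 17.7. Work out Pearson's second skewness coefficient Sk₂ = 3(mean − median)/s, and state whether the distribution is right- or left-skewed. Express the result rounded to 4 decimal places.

-1.3237, left-skewed

Sk₂ = 3(122.99 − 130.8) / 17.7 = 3 × -7.8100 / 17.7
    = -23.4300 / 17.7 ≈ -1.3237
Sk₂ < 0 ⇒ mean < median ⇒ left-skewed (negative skew).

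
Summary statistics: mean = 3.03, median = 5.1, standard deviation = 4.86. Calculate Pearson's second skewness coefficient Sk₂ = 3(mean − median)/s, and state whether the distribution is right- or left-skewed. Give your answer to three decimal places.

Sk₂ = 3(3.03 − 5.1) / 4.86 = 3 × -2.0700 / 4.86
    = -6.2100 / 4.86 ≈ -1.278
Sk₂ < 0 ⇒ mean < median ⇒ left-skewed (negative skew).

-1.278, left-skewed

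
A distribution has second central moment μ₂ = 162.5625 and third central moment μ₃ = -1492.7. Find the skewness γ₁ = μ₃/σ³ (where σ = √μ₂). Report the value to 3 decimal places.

-0.720

σ = √μ₂ = √162.5625 = 12.75000
σ³ = μ₂^(3/2) = 2072.67188
γ₁ = μ₃/σ³ = -1492.7 / 2072.67188 ≈ -0.720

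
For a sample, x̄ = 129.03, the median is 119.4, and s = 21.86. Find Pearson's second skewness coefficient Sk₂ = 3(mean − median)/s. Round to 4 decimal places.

1.3216

Sk₂ = 3(129.03 − 119.4) / 21.86 = 3 × 9.6300 / 21.86
    = 28.8900 / 21.86 ≈ 1.3216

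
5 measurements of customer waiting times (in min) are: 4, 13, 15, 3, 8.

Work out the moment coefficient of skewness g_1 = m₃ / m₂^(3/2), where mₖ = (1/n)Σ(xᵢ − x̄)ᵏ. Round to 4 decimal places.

0.1377

x̄ = (4 + 13 + 15 + 3 + 8) / 5 = 8.6000
deviations (xᵢ − x̄): -4.6000, 4.4000, 6.4000, -5.6000, -0.6000
Σ(xᵢ − x̄)² = 113.2000 ⇒ m₂ = 113.2000/5 = 22.64000
Σ(xᵢ − x̄)³ = 74.1600 ⇒ m₃ = 74.1600/5 = 14.83200
m₂^(3/2) = 22.64000^(1.5) = 107.72454
g_1 = m₃ / m₂^(3/2) = 14.83200 / 107.72454 ≈ 0.1377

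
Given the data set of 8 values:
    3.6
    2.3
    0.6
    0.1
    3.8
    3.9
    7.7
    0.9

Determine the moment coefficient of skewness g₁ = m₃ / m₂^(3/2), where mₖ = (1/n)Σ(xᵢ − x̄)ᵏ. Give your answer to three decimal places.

x̄ = (3.6 + 2.3 + 0.6 + 0.1 + 3.8 + 3.9 + 7.7 + 0.9) / 8 = 2.8625
deviations (xᵢ − x̄): 0.7375, -0.5625, -2.2625, -2.7625, 0.9375, 1.0375, 4.8375, -1.9625
Σ(xᵢ − x̄)² = 42.8188 ⇒ m₂ = 42.8188/8 = 5.35234
Σ(xᵢ − x̄)³ = 75.1465 ⇒ m₃ = 75.1465/8 = 9.39332
m₂^(3/2) = 5.35234^(1.5) = 12.38272
g₁ = m₃ / m₂^(3/2) = 9.39332 / 12.38272 ≈ 0.759

0.759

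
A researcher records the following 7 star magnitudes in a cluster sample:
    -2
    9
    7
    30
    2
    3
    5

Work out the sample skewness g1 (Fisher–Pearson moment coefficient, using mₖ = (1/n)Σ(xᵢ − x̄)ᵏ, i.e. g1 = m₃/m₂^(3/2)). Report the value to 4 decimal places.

1.5518

x̄ = (-2 + 9 + 7 + 30 + 2 + 3 + 5) / 7 = 7.7143
deviations (xᵢ − x̄): -9.7143, 1.2857, -0.7143, 22.2857, -5.7143, -4.7143, -2.7143
Σ(xᵢ − x̄)² = 655.4286 ⇒ m₂ = 655.4286/7 = 93.63265
Σ(xᵢ − x̄)³ = 9841.9592 ⇒ m₃ = 9841.9592/7 = 1405.99417
m₂^(3/2) = 93.63265^(1.5) = 906.02669
g1 = m₃ / m₂^(3/2) = 1405.99417 / 906.02669 ≈ 1.5518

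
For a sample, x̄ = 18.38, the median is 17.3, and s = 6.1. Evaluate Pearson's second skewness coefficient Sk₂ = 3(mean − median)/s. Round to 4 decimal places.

Sk₂ = 3(18.38 − 17.3) / 6.1 = 3 × 1.0800 / 6.1
    = 3.2400 / 6.1 ≈ 0.5311

0.5311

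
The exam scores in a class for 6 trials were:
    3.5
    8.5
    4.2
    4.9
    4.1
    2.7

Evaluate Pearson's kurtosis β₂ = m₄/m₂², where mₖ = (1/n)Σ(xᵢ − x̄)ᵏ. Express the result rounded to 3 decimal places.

x̄ = 4.6500
Σ(xᵢ − x̄)² = 20.5150 ⇒ m₂ = 3.41917
Σ(xᵢ − x̄)⁴ = 236.0509 ⇒ m₄ = 39.34182
m₂² = 11.69070
β₂ = m₄/m₂² = 39.34182 / 11.69070 ≈ 3.365

3.365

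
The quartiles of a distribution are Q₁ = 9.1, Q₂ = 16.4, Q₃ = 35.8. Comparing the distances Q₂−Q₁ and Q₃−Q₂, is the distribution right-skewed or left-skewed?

right-skewed

Q₂ − Q₁ = 7.3;  Q₃ − Q₂ = 19.4
Q₃ − Q₂ > Q₂ − Q₁ ⇒ the upper half is more spread out ⇒ right-skewed.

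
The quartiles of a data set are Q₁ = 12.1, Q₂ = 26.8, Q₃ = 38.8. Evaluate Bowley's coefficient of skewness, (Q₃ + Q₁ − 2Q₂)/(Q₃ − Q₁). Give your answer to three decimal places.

-0.101

numerator: Q₃ + Q₁ − 2Q₂ = 38.8 + 12.1 − 2×26.8 = -2.7000
denominator: Q₃ − Q₁ = 38.8 − 12.1 = 26.7000
Bowley skewness = -2.7000 / 26.7000 ≈ -0.101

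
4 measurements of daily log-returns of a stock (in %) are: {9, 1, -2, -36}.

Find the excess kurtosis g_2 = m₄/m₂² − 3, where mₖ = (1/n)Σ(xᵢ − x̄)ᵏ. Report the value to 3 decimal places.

-0.789

x̄ = -7.0000
Σ(xᵢ − x̄)² = 1186.0000 ⇒ m₂ = 296.50000
Σ(xᵢ − x̄)⁴ = 777538.0000 ⇒ m₄ = 194384.50000
m₂² = 87912.25000
g_2 = m₄/m₂² − 3 = 2.21112 − 3 ≈ -0.789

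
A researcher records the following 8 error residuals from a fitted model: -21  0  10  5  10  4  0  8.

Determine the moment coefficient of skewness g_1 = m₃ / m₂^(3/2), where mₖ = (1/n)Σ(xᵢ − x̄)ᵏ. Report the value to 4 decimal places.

-1.6171

x̄ = (-21 + 0 + 10 + 5 + 10 + 4 + 0 + 8) / 8 = 2.0000
deviations (xᵢ − x̄): -23.0000, -2.0000, 8.0000, 3.0000, 8.0000, 2.0000, -2.0000, 6.0000
Σ(xᵢ − x̄)² = 714.0000 ⇒ m₂ = 714.0000/8 = 89.25000
Σ(xᵢ − x̄)³ = -10908.0000 ⇒ m₃ = -10908.0000/8 = -1363.50000
m₂^(3/2) = 89.25000^(1.5) = 843.16455
g_1 = m₃ / m₂^(3/2) = -1363.50000 / 843.16455 ≈ -1.6171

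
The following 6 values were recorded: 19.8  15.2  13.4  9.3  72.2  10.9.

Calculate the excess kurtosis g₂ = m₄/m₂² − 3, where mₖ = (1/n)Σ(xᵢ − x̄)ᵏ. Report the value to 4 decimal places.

1.0348

x̄ = 23.4667
Σ(xᵢ − x̄)² = 2916.6733 ⇒ m₂ = 486.11222
Σ(xᵢ − x̄)⁴ = 5720666.9358 ⇒ m₄ = 953444.48931
m₂² = 236305.09259
g₂ = m₄/m₂² − 3 = 4.03480 − 3 ≈ 1.0348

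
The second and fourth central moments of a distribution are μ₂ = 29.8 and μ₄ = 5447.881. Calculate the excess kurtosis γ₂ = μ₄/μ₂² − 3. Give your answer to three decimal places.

μ₂² = 29.8² = 888.04000
μ₄/μ₂² = 5447.881 / 888.04000 = 6.13472
γ₂ = 6.13472 − 3 ≈ 3.135

3.135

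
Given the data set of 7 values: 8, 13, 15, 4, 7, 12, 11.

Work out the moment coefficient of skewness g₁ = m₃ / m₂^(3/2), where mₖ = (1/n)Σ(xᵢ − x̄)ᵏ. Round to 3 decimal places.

x̄ = (8 + 13 + 15 + 4 + 7 + 12 + 11) / 7 = 10.0000
deviations (xᵢ − x̄): -2.0000, 3.0000, 5.0000, -6.0000, -3.0000, 2.0000, 1.0000
Σ(xᵢ − x̄)² = 88.0000 ⇒ m₂ = 88.0000/7 = 12.57143
Σ(xᵢ − x̄)³ = -90.0000 ⇒ m₃ = -90.0000/7 = -12.85714
m₂^(3/2) = 12.57143^(1.5) = 44.57352
g₁ = m₃ / m₂^(3/2) = -12.85714 / 44.57352 ≈ -0.288

-0.288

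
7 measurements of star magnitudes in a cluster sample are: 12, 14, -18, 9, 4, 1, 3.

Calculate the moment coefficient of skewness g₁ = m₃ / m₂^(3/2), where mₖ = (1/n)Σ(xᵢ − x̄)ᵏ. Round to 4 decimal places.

x̄ = (12 + 14 - 18 + 9 + 4 + 1 + 3) / 7 = 3.5714
deviations (xᵢ − x̄): 8.4286, 10.4286, -21.5714, 5.4286, 0.4286, -2.5714, -0.5714
Σ(xᵢ − x̄)² = 681.7143 ⇒ m₂ = 681.7143/7 = 97.38776
Σ(xᵢ − x̄)³ = -8161.9592 ⇒ m₃ = -8161.9592/7 = -1165.99417
m₂^(3/2) = 97.38776^(1.5) = 961.07335
g₁ = m₃ / m₂^(3/2) = -1165.99417 / 961.07335 ≈ -1.2132

-1.2132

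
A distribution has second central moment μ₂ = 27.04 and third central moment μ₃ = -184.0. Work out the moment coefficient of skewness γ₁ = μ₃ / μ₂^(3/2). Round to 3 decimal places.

σ = √μ₂ = √27.04 = 5.20000
σ³ = μ₂^(3/2) = 140.60800
γ₁ = μ₃/σ³ = -184.0 / 140.60800 ≈ -1.309

-1.309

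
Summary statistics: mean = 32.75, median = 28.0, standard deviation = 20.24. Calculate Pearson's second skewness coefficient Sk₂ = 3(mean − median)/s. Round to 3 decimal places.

0.704

Sk₂ = 3(32.75 − 28.0) / 20.24 = 3 × 4.7500 / 20.24
    = 14.2500 / 20.24 ≈ 0.704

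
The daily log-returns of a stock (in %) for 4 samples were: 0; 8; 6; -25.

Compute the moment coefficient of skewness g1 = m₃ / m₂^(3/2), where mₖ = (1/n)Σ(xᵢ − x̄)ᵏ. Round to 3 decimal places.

-0.992

x̄ = (0 + 8 + 6 - 25) / 4 = -2.7500
deviations (xᵢ − x̄): 2.7500, 10.7500, 8.7500, -22.2500
Σ(xᵢ − x̄)² = 694.7500 ⇒ m₂ = 694.7500/4 = 173.68750
Σ(xᵢ − x̄)³ = -9082.1250 ⇒ m₃ = -9082.1250/4 = -2270.53125
m₂^(3/2) = 173.68750^(1.5) = 2289.03718
g1 = m₃ / m₂^(3/2) = -2270.53125 / 2289.03718 ≈ -0.992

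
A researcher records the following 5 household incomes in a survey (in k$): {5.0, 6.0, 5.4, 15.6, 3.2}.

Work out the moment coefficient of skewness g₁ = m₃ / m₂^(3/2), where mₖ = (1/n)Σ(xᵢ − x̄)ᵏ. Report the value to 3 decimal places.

x̄ = (5.0 + 6.0 + 5.4 + 15.6 + 3.2) / 5 = 7.0400
deviations (xᵢ − x̄): -2.0400, -1.0400, -1.6400, 8.5600, -3.8400
Σ(xᵢ − x̄)² = 95.9520 ⇒ m₂ = 95.9520/5 = 19.19040
Σ(xᵢ − x̄)³ = 556.5734 ⇒ m₃ = 556.5734/5 = 111.31469
m₂^(3/2) = 19.19040^(1.5) = 84.06710
g₁ = m₃ / m₂^(3/2) = 111.31469 / 84.06710 ≈ 1.324

1.324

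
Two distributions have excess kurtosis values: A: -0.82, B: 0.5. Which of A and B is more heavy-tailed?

Higher excess kurtosis ⇒ heavier tails relative to the normal distribution.
-0.82 vs 0.5: the larger is 0.5, so B has heavier tails. (B is leptokurtic — heavier-than-normal tails; the other is platykurtic.)

B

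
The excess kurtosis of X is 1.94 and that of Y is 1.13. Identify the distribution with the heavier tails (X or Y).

X

Higher excess kurtosis ⇒ heavier tails relative to the normal distribution.
1.94 vs 1.13: the larger is 1.94, so X has heavier tails.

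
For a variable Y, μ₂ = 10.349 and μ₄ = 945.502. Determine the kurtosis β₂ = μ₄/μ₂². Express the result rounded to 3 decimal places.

μ₂² = 10.349² = 107.10180
μ₄/μ₂² = 945.502 / 107.10180 = 8.82807
β₂ ≈ 8.828

8.828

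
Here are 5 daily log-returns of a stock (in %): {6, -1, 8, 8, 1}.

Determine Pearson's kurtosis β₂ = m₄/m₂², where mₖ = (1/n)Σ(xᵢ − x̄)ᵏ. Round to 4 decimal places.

1.3850

x̄ = 4.4000
Σ(xᵢ − x̄)² = 69.2000 ⇒ m₂ = 13.84000
Σ(xᵢ − x̄)⁴ = 1326.4160 ⇒ m₄ = 265.28320
m₂² = 191.54560
β₂ = m₄/m₂² = 265.28320 / 191.54560 ≈ 1.3850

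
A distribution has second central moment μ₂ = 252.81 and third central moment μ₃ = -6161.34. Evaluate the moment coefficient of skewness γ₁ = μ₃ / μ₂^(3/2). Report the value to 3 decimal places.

σ = √μ₂ = √252.81 = 15.90000
σ³ = μ₂^(3/2) = 4019.67900
γ₁ = μ₃/σ³ = -6161.34 / 4019.67900 ≈ -1.533

-1.533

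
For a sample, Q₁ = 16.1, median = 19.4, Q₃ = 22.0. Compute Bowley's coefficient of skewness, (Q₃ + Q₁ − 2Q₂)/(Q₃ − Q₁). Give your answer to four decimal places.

numerator: Q₃ + Q₁ − 2Q₂ = 22.0 + 16.1 − 2×19.4 = -0.7000
denominator: Q₃ − Q₁ = 22.0 − 16.1 = 5.9000
Bowley skewness = -0.7000 / 5.9000 ≈ -0.1186

-0.1186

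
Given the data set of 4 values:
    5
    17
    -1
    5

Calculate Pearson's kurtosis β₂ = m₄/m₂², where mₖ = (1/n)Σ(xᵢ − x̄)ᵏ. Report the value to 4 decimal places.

x̄ = 6.5000
Σ(xᵢ − x̄)² = 171.0000 ⇒ m₂ = 42.75000
Σ(xᵢ − x̄)⁴ = 15329.2500 ⇒ m₄ = 3832.31250
m₂² = 1827.56250
β₂ = m₄/m₂² = 3832.31250 / 1827.56250 ≈ 2.0970

2.0970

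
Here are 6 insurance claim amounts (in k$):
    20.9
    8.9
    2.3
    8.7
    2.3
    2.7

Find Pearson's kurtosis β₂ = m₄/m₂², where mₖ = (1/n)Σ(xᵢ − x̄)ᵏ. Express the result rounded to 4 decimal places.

x̄ = 7.6333
Σ(xᵢ − x̄)² = 259.9733 ⇒ m₂ = 43.32889
Σ(xᵢ − x̄)⁴ = 33191.9335 ⇒ m₄ = 5531.98892
m₂² = 1877.39261
β₂ = m₄/m₂² = 5531.98892 / 1877.39261 ≈ 2.9466

2.9466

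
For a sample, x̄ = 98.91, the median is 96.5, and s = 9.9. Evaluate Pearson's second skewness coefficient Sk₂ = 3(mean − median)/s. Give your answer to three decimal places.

Sk₂ = 3(98.91 − 96.5) / 9.9 = 3 × 2.4100 / 9.9
    = 7.2300 / 9.9 ≈ 0.730

0.730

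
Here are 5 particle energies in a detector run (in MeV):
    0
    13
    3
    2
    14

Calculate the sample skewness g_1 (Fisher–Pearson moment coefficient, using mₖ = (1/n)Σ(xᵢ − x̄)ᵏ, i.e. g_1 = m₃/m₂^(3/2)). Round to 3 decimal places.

x̄ = (0 + 13 + 3 + 2 + 14) / 5 = 6.4000
deviations (xᵢ − x̄): -6.4000, 6.6000, -3.4000, -4.4000, 7.6000
Σ(xᵢ − x̄)² = 173.2000 ⇒ m₂ = 173.2000/5 = 34.64000
Σ(xᵢ − x̄)³ = 339.8400 ⇒ m₃ = 339.8400/5 = 67.96800
m₂^(3/2) = 34.64000^(1.5) = 203.87634
g_1 = m₃ / m₂^(3/2) = 67.96800 / 203.87634 ≈ 0.333

0.333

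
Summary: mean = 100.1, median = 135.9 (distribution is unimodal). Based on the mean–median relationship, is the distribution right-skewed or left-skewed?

left-skewed

mean − median = 100.1 − 135.9 = -35.8
mean < median ⇒ the longer tail is on the left ⇒ left-skewed (negatively skewed).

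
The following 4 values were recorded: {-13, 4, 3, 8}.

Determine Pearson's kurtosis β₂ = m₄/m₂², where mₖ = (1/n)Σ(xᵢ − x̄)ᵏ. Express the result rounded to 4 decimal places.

x̄ = 0.5000
Σ(xᵢ − x̄)² = 257.0000 ⇒ m₂ = 64.25000
Σ(xᵢ − x̄)⁴ = 36568.2500 ⇒ m₄ = 9142.06250
m₂² = 4128.06250
β₂ = m₄/m₂² = 9142.06250 / 4128.06250 ≈ 2.2146

2.2146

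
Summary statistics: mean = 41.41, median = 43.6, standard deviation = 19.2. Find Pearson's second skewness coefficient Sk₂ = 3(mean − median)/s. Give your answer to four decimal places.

-0.3422

Sk₂ = 3(41.41 − 43.6) / 19.2 = 3 × -2.1900 / 19.2
    = -6.5700 / 19.2 ≈ -0.3422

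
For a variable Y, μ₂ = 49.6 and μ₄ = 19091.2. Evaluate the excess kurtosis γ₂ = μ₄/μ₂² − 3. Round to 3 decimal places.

4.760

μ₂² = 49.6² = 2460.16000
μ₄/μ₂² = 19091.2 / 2460.16000 = 7.76015
γ₂ = 7.76015 − 3 ≈ 4.760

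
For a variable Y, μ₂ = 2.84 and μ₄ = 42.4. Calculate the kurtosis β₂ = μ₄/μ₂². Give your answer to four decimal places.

5.2569

μ₂² = 2.84² = 8.06560
μ₄/μ₂² = 42.4 / 8.06560 = 5.25689
β₂ ≈ 5.2569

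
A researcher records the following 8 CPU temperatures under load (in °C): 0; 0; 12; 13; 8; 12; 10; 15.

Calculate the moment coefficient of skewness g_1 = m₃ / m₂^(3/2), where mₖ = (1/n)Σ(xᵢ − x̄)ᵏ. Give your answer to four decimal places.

-0.7521

x̄ = (0 + 0 + 12 + 13 + 8 + 12 + 10 + 15) / 8 = 8.7500
deviations (xᵢ − x̄): -8.7500, -8.7500, 3.2500, 4.2500, -0.7500, 3.2500, 1.2500, 6.2500
Σ(xᵢ − x̄)² = 233.5000 ⇒ m₂ = 233.5000/8 = 29.18750
Σ(xᵢ − x̄)³ = -948.7500 ⇒ m₃ = -948.7500/8 = -118.59375
m₂^(3/2) = 29.18750^(1.5) = 157.68680
g_1 = m₃ / m₂^(3/2) = -118.59375 / 157.68680 ≈ -0.7521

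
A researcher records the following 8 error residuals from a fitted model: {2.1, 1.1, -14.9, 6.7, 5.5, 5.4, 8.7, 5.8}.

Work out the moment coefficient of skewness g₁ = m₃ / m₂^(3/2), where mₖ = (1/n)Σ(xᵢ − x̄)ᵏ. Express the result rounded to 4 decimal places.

x̄ = (2.1 + 1.1 - 14.9 + 6.7 + 5.5 + 5.4 + 8.7 + 5.8) / 8 = 2.5500
deviations (xᵢ − x̄): -0.4500, -1.4500, -17.4500, 4.1500, 2.9500, 2.8500, 6.1500, 3.2500
Σ(xᵢ − x̄)² = 389.2400 ⇒ m₂ = 389.2400/8 = 48.65500
Σ(xᵢ − x̄)³ = -4929.4770 ⇒ m₃ = -4929.4770/8 = -616.18462
m₂^(3/2) = 48.65500^(1.5) = 339.38388
g₁ = m₃ / m₂^(3/2) = -616.18462 / 339.38388 ≈ -1.8156

-1.8156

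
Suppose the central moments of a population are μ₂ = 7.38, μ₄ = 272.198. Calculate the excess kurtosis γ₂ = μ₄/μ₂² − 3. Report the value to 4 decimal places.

1.9977

μ₂² = 7.38² = 54.46440
μ₄/μ₂² = 272.198 / 54.46440 = 4.99772
γ₂ = 4.99772 − 3 ≈ 1.9977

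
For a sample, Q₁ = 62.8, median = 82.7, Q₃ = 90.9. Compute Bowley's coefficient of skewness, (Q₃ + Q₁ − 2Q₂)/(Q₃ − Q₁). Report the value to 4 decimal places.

-0.4164

numerator: Q₃ + Q₁ − 2Q₂ = 90.9 + 62.8 − 2×82.7 = -11.7000
denominator: Q₃ − Q₁ = 90.9 − 62.8 = 28.1000
Bowley skewness = -11.7000 / 28.1000 ≈ -0.4164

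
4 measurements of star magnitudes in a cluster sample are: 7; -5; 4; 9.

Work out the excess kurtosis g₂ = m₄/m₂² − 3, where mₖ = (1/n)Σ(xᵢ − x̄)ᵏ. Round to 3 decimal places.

x̄ = 3.7500
Σ(xᵢ − x̄)² = 114.7500 ⇒ m₂ = 28.68750
Σ(xᵢ − x̄)⁴ = 6733.0781 ⇒ m₄ = 1683.26953
m₂² = 822.97266
g₂ = m₄/m₂² − 3 = 2.04535 − 3 ≈ -0.955

-0.955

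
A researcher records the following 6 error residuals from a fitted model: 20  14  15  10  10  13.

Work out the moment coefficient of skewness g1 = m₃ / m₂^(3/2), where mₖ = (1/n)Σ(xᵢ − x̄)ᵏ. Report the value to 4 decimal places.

x̄ = (20 + 14 + 15 + 10 + 10 + 13) / 6 = 13.6667
deviations (xᵢ − x̄): 6.3333, 0.3333, 1.3333, -3.6667, -3.6667, -0.6667
Σ(xᵢ − x̄)² = 69.3333 ⇒ m₂ = 69.3333/6 = 11.55556
Σ(xᵢ − x̄)³ = 157.5556 ⇒ m₃ = 157.5556/6 = 26.25926
m₂^(3/2) = 11.55556^(1.5) = 39.28134
g1 = m₃ / m₂^(3/2) = 26.25926 / 39.28134 ≈ 0.6685

0.6685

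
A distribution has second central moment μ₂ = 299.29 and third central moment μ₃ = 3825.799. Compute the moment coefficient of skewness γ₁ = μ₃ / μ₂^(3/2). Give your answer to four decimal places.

σ = √μ₂ = √299.29 = 17.30000
σ³ = μ₂^(3/2) = 5177.71700
γ₁ = μ₃/σ³ = 3825.799 / 5177.71700 ≈ 0.7389

0.7389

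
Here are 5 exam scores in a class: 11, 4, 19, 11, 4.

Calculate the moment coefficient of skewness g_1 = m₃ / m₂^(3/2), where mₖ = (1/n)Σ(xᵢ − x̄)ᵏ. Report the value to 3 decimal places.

0.455

x̄ = (11 + 4 + 19 + 11 + 4) / 5 = 9.8000
deviations (xᵢ − x̄): 1.2000, -5.8000, 9.2000, 1.2000, -5.8000
Σ(xᵢ − x̄)² = 154.8000 ⇒ m₂ = 154.8000/5 = 30.96000
Σ(xᵢ − x̄)³ = 391.9200 ⇒ m₃ = 391.9200/5 = 78.38400
m₂^(3/2) = 30.96000^(1.5) = 172.26674
g_1 = m₃ / m₂^(3/2) = 78.38400 / 172.26674 ≈ 0.455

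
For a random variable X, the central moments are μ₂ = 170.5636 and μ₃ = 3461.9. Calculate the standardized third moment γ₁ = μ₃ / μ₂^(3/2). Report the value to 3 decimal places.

1.554

σ = √μ₂ = √170.5636 = 13.06000
σ³ = μ₂^(3/2) = 2227.56062
γ₁ = μ₃/σ³ = 3461.9 / 2227.56062 ≈ 1.554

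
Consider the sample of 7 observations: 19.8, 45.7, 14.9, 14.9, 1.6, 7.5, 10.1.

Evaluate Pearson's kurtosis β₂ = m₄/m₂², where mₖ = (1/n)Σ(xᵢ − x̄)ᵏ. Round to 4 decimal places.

3.7930

x̄ = 16.3571
Σ(xᵢ − x̄)² = 1212.4771 ⇒ m₂ = 173.21102
Σ(xᵢ − x̄)⁴ = 796588.4431 ⇒ m₄ = 113798.34901
m₂² = 30002.05759
β₂ = m₄/m₂² = 113798.34901 / 30002.05759 ≈ 3.7930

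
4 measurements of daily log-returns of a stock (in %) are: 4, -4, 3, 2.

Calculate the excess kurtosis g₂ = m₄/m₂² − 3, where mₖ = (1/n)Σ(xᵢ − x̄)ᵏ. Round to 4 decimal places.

-0.7981

x̄ = 1.2500
Σ(xᵢ − x̄)² = 38.7500 ⇒ m₂ = 9.68750
Σ(xᵢ − x̄)⁴ = 826.5781 ⇒ m₄ = 206.64453
m₂² = 93.84766
g₂ = m₄/m₂² − 3 = 2.20191 − 3 ≈ -0.7981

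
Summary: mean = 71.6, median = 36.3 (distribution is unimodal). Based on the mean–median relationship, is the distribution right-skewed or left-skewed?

right-skewed

mean − median = 71.6 − 36.3 = 35.3
mean > median ⇒ the longer tail is on the right ⇒ right-skewed (positively skewed).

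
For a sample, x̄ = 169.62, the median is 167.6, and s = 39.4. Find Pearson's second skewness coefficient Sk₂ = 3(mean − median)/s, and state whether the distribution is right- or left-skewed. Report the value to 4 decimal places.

0.1538, right-skewed

Sk₂ = 3(169.62 − 167.6) / 39.4 = 3 × 2.0200 / 39.4
    = 6.0600 / 39.4 ≈ 0.1538
Sk₂ > 0 ⇒ mean > median ⇒ right-skewed (positive skew).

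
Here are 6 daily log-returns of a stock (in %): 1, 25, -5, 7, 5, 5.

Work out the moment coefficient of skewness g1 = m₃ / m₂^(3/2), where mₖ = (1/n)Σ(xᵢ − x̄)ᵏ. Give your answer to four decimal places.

x̄ = (1 + 25 - 5 + 7 + 5 + 5) / 6 = 6.3333
deviations (xᵢ − x̄): -5.3333, 18.6667, -11.3333, 0.6667, -1.3333, -1.3333
Σ(xᵢ − x̄)² = 509.3333 ⇒ m₂ = 509.3333/6 = 84.88889
Σ(xᵢ − x̄)³ = 4892.4444 ⇒ m₃ = 4892.4444/6 = 815.40741
m₂^(3/2) = 84.88889^(1.5) = 782.12519
g1 = m₃ / m₂^(3/2) = 815.40741 / 782.12519 ≈ 1.0426

1.0426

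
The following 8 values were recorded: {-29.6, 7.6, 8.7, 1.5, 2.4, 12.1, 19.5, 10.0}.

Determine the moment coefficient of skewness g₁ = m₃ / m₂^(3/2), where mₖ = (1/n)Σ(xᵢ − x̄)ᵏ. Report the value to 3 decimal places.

-1.605

x̄ = (-29.6 + 7.6 + 8.7 + 1.5 + 2.4 + 12.1 + 19.5 + 10.0) / 8 = 4.0250
deviations (xᵢ − x̄): -33.6250, 3.5750, 4.6750, -2.5250, -1.6250, 8.0750, 15.4750, 5.9750
Σ(xᵢ − x̄)² = 1514.6750 ⇒ m₂ = 1514.6750/8 = 189.33438
Σ(xᵢ − x̄)³ = -33444.5828 ⇒ m₃ = -33444.5828/8 = -4180.57284
m₂^(3/2) = 189.33438^(1.5) = 2605.21881
g₁ = m₃ / m₂^(3/2) = -4180.57284 / 2605.21881 ≈ -1.605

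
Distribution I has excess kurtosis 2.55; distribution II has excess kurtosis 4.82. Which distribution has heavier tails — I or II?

II

Higher excess kurtosis ⇒ heavier tails relative to the normal distribution.
2.55 vs 4.82: the larger is 4.82, so II has heavier tails.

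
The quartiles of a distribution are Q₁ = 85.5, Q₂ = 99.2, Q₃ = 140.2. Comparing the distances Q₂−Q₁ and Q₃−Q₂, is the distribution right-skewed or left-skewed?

Q₂ − Q₁ = 13.7;  Q₃ − Q₂ = 41.0
Q₃ − Q₂ > Q₂ − Q₁ ⇒ the upper half is more spread out ⇒ right-skewed.

right-skewed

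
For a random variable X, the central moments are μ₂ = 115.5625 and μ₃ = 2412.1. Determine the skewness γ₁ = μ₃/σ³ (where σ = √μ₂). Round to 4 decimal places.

σ = √μ₂ = √115.5625 = 10.75000
σ³ = μ₂^(3/2) = 1242.29688
γ₁ = μ₃/σ³ = 2412.1 / 1242.29688 ≈ 1.9416

1.9416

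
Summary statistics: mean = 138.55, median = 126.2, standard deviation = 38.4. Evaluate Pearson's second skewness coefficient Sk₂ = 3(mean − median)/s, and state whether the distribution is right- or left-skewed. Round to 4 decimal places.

0.9648, right-skewed

Sk₂ = 3(138.55 − 126.2) / 38.4 = 3 × 12.3500 / 38.4
    = 37.0500 / 38.4 ≈ 0.9648
Sk₂ > 0 ⇒ mean > median ⇒ right-skewed (positive skew).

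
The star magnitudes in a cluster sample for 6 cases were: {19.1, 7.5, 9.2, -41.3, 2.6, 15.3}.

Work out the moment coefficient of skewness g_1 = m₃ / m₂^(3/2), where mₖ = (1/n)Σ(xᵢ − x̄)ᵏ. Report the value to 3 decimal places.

x̄ = (19.1 + 7.5 + 9.2 - 41.3 + 2.6 + 15.3) / 6 = 2.0667
deviations (xᵢ − x̄): 17.0333, 5.4333, 7.1333, -43.3667, 0.5333, 13.2333
Σ(xᵢ − x̄)² = 2426.6133 ⇒ m₂ = 2426.6133/6 = 404.43556
Σ(xᵢ − x̄)³ = -73775.3744 ⇒ m₃ = -73775.3744/6 = -12295.89574
m₂^(3/2) = 404.43556^(1.5) = 8133.43488
g_1 = m₃ / m₂^(3/2) = -12295.89574 / 8133.43488 ≈ -1.512

-1.512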